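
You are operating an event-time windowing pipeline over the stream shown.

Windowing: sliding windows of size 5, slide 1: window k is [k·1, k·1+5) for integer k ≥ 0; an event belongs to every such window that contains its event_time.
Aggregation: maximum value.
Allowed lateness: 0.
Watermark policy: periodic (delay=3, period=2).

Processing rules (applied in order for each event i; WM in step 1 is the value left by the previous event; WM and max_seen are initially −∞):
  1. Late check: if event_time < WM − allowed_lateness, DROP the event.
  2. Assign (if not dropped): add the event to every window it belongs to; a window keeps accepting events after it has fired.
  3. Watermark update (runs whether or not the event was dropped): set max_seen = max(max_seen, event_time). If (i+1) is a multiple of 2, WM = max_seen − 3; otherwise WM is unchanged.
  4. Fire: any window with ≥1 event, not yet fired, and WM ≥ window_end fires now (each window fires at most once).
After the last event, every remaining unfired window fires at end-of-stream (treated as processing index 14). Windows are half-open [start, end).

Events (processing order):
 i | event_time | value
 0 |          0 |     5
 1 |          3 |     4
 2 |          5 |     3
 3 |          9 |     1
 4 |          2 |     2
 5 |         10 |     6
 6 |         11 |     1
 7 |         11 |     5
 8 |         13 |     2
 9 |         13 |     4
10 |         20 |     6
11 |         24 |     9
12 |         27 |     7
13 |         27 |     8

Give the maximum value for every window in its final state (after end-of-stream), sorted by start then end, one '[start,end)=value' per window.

[0,5)=5 [1,6)=4 [2,7)=4 [3,8)=4 [4,9)=3 [5,10)=3 [6,11)=6 [7,12)=6 [8,13)=6 [9,14)=6 [10,15)=6 [11,16)=5 [12,17)=4 [13,18)=4 [16,21)=6 [17,22)=6 [18,23)=6 [19,24)=6 [20,25)=9 [21,26)=9 [22,27)=9 [23,28)=9 [24,29)=9 [25,30)=8 [26,31)=8 [27,32)=8

i=0 t=0 v=5: → [0,5); WM=−∞
i=1 t=3 v=4: → [3,8),[2,7),[1,6),[0,5); WM=0
i=2 t=5 v=3: → [5,10),[4,9),[3,8),[2,7),[1,6); WM=0
i=3 t=9 v=1: → [9,14),[8,13),[7,12),[6,11),[5,10); WM=6; [0,5) fires=5 [1,6) fires=4
i=4 t=2 v=2: DROP (t<6-0); WM=6
i=5 t=10 v=6: → [10,15),[9,14),[8,13),[7,12),[6,11); WM=7; [2,7) fires=4
i=6 t=11 v=1: → [11,16),[10,15),[9,14),[8,13),[7,12); WM=7
i=7 t=11 v=5: → [11,16),[10,15),[9,14),[8,13),[7,12); WM=8; [3,8) fires=4
i=8 t=13 v=2: → [13,18),[12,17),[11,16),[10,15),[9,14); WM=8
i=9 t=13 v=4: → [13,18),[12,17),[11,16),[10,15),[9,14); WM=10; [4,9) fires=3 [5,10) fires=3
i=10 t=20 v=6: → [20,25),[19,24),[18,23),[17,22),[16,21); WM=10
i=11 t=24 v=9: → [24,29),[23,28),[22,27),[21,26),[20,25); WM=21; [6,11) fires=6 [7,12) fires=6 [8,13) fires=6 [9,14) fires=6 [10,15) fires=6 [11,16) fires=5 [12,17) fires=4 [13,18) fires=4 [16,21) fires=6
i=12 t=27 v=7: → [27,32),[26,31),[25,30),[24,29),[23,28); WM=21
i=13 t=27 v=8: → [27,32),[26,31),[25,30),[24,29),[23,28); WM=24; [17,22) fires=6 [18,23) fires=6 [19,24) fires=6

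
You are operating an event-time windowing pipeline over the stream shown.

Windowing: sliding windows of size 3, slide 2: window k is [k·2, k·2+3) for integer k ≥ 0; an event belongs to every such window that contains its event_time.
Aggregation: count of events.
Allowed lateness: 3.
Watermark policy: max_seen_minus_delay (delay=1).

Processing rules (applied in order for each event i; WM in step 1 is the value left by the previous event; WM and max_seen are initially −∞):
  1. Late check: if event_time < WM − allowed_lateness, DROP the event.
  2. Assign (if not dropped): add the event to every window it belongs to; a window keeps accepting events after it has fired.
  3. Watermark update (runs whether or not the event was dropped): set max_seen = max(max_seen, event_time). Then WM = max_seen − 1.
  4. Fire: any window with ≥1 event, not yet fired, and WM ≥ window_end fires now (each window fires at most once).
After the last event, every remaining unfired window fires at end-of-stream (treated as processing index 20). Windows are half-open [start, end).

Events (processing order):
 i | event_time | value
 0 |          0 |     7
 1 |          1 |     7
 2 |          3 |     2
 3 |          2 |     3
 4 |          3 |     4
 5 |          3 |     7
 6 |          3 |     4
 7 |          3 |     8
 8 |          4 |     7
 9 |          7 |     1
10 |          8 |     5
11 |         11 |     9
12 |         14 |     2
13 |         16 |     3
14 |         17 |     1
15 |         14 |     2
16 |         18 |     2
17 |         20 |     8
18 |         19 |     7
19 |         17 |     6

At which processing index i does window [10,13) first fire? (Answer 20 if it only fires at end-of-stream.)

i=0 t=0 v=7: → [0,3); WM=-1
i=1 t=1 v=7: → [0,3); WM=0
i=2 t=3 v=2: → [2,5); WM=2
i=3 t=2 v=3: → [2,5),[0,3); WM=2
i=4 t=3 v=4: → [2,5); WM=2
i=5 t=3 v=7: → [2,5); WM=2
i=6 t=3 v=4: → [2,5); WM=2
i=7 t=3 v=8: → [2,5); WM=2
i=8 t=4 v=7: → [4,7),[2,5); WM=3; [0,3) fires=3
i=9 t=7 v=1: → [6,9); WM=6; [2,5) fires=7
i=10 t=8 v=5: → [8,11),[6,9); WM=7; [4,7) fires=1
i=11 t=11 v=9: → [10,13); WM=10; [6,9) fires=2
i=12 t=14 v=2: → [14,17),[12,15); WM=13; [8,11) fires=1 [10,13) fires=1
i=13 t=16 v=3: → [16,19),[14,17); WM=15; [12,15) fires=1
i=14 t=17 v=1: → [16,19); WM=16
i=15 t=14 v=2: → [14,17),[12,15); WM=16
i=16 t=18 v=2: → [18,21),[16,19); WM=17; [14,17) fires=3
i=17 t=20 v=8: → [20,23),[18,21); WM=19; [16,19) fires=3
i=18 t=19 v=7: → [18,21); WM=19
i=19 t=17 v=6: → [16,19); WM=19

12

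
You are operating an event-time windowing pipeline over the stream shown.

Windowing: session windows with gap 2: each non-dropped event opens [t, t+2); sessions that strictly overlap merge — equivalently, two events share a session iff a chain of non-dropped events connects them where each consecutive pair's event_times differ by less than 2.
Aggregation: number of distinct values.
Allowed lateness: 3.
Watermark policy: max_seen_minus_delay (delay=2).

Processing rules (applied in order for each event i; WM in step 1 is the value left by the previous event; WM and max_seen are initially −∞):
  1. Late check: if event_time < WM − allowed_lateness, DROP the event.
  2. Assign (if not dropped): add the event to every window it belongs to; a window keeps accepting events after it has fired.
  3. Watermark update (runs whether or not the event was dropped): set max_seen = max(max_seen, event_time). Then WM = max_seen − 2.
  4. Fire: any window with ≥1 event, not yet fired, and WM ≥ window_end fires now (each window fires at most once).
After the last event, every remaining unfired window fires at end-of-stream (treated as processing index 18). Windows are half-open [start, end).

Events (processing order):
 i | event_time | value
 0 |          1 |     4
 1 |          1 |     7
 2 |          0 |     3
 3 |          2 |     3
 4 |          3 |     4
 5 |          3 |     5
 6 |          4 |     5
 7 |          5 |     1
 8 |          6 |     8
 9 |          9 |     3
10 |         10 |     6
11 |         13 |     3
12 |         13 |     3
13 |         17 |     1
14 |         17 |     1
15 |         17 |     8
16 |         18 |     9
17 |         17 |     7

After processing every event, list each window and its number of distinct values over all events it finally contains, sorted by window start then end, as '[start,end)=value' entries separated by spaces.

i=0 t=1 v=4: → [1,3); WM=-1
i=1 t=1 v=7: → [1,3); WM=-1
i=2 t=0 v=3: → [0,3); WM=-1
i=3 t=2 v=3: → [0,4); WM=0
i=4 t=3 v=4: → [0,5); WM=1
i=5 t=3 v=5: → [0,5); WM=1
i=6 t=4 v=5: → [0,6); WM=2
i=7 t=5 v=1: → [0,7); WM=3
i=8 t=6 v=8: → [0,8); WM=4
i=9 t=9 v=3: → [9,11); WM=7
i=10 t=10 v=6: → [9,12); WM=8
i=11 t=13 v=3: → [13,15); WM=11
i=12 t=13 v=3: → [13,15); WM=11
i=13 t=17 v=1: → [17,19); WM=15
i=14 t=17 v=1: → [17,19); WM=15
i=15 t=17 v=8: → [17,19); WM=15
i=16 t=18 v=9: → [17,20); WM=16
i=17 t=17 v=7: → [17,20); WM=16

[0,8)=6 [9,12)=2 [13,15)=1 [17,20)=4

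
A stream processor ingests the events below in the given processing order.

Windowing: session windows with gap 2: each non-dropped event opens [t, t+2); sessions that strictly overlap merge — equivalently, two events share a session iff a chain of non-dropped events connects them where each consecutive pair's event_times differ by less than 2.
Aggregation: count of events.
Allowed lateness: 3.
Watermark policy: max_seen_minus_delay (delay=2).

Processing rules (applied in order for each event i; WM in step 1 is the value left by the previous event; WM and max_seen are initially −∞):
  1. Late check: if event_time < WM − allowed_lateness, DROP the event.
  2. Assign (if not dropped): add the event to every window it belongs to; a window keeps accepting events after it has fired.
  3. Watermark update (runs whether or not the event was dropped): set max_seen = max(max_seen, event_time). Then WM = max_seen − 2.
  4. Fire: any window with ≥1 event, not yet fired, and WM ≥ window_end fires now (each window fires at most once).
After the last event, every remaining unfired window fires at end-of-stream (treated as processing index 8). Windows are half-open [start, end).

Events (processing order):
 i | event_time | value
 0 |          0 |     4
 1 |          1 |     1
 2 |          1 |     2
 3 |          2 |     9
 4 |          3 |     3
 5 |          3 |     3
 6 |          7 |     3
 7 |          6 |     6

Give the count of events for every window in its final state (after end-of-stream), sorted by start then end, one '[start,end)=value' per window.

i=0 t=0 v=4: → [0,2); WM=-2
i=1 t=1 v=1: → [0,3); WM=-1
i=2 t=1 v=2: → [0,3); WM=-1
i=3 t=2 v=9: → [0,4); WM=0
i=4 t=3 v=3: → [0,5); WM=1
i=5 t=3 v=3: → [0,5); WM=1
i=6 t=7 v=3: → [7,9); WM=5
i=7 t=6 v=6: → [6,9); WM=5

[0,5)=6 [6,9)=2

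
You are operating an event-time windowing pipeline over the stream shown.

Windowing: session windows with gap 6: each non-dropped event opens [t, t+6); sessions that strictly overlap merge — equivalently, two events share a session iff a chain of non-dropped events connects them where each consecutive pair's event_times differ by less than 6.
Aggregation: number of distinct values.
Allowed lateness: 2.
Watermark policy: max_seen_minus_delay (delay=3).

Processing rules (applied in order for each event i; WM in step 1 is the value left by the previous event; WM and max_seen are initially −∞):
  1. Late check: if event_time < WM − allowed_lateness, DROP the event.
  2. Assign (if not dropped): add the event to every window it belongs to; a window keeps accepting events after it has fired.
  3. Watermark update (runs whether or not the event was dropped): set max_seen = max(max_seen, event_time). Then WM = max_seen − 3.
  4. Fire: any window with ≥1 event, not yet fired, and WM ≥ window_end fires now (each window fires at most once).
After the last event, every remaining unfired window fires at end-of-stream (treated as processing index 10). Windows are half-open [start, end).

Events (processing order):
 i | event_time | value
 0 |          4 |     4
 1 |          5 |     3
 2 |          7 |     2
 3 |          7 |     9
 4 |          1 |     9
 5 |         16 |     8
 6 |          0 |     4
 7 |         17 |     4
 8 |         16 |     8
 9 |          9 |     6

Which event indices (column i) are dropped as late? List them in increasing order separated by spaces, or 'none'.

4 6 9

i=0 t=4 v=4: → [4,10); WM=1
i=1 t=5 v=3: → [4,11); WM=2
i=2 t=7 v=2: → [4,13); WM=4
i=3 t=7 v=9: → [4,13); WM=4
i=4 t=1 v=9: DROP (t<4-2); WM=4
i=5 t=16 v=8: → [16,22); WM=13
i=6 t=0 v=4: DROP (t<13-2); WM=13
i=7 t=17 v=4: → [16,23); WM=14
i=8 t=16 v=8: → [16,23); WM=14
i=9 t=9 v=6: DROP (t<14-2); WM=14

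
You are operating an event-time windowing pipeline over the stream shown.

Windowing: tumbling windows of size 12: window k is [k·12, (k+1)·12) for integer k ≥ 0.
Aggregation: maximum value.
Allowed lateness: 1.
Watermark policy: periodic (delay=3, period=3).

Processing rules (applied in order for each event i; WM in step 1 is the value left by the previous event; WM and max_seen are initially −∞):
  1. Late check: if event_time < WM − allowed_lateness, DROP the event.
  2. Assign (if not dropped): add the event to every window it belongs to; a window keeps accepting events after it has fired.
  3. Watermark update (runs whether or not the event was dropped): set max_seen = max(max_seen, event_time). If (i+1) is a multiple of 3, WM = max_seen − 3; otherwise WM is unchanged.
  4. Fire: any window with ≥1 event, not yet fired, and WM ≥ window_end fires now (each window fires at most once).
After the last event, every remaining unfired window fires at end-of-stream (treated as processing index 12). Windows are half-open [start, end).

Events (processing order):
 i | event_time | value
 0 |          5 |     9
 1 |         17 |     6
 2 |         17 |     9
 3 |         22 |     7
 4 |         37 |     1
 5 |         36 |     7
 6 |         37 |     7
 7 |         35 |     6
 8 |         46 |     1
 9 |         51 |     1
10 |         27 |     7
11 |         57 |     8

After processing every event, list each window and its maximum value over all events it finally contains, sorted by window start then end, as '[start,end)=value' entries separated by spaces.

i=0 t=5 v=9: → [0,12); WM=−∞
i=1 t=17 v=6: → [12,24); WM=−∞
i=2 t=17 v=9: → [12,24); WM=14; [0,12) fires=9
i=3 t=22 v=7: → [12,24); WM=14
i=4 t=37 v=1: → [36,48); WM=14
i=5 t=36 v=7: → [36,48); WM=34; [12,24) fires=9
i=6 t=37 v=7: → [36,48); WM=34
i=7 t=35 v=6: → [24,36); WM=34
i=8 t=46 v=1: → [36,48); WM=43; [24,36) fires=6
i=9 t=51 v=1: → [48,60); WM=43
i=10 t=27 v=7: DROP (t<43-1); WM=43
i=11 t=57 v=8: → [48,60); WM=54; [36,48) fires=7

[0,12)=9 [12,24)=9 [24,36)=6 [36,48)=7 [48,60)=8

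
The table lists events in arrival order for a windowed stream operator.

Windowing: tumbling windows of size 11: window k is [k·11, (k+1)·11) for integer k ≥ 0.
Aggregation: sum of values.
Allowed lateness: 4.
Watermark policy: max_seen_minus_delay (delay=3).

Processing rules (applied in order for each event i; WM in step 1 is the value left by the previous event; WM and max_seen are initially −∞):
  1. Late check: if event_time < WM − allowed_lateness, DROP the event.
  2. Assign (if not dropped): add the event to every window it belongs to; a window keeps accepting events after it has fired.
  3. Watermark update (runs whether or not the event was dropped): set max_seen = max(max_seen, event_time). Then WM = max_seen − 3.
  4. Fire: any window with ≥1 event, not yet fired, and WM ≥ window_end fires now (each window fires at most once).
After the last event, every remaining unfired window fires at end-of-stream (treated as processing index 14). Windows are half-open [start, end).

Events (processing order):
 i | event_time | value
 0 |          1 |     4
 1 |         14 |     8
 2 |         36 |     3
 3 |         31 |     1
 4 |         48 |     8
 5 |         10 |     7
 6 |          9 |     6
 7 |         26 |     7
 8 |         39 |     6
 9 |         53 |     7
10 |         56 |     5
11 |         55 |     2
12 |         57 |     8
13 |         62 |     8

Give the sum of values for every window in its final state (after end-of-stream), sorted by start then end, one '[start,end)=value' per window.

i=0 t=1 v=4: → [0,11); WM=-2
i=1 t=14 v=8: → [11,22); WM=11; [0,11) fires=4
i=2 t=36 v=3: → [33,44); WM=33; [11,22) fires=8
i=3 t=31 v=1: → [22,33); WM=33; [22,33) fires=1
i=4 t=48 v=8: → [44,55); WM=45; [33,44) fires=3
i=5 t=10 v=7: DROP (t<45-4); WM=45
i=6 t=9 v=6: DROP (t<45-4); WM=45
i=7 t=26 v=7: DROP (t<45-4); WM=45
i=8 t=39 v=6: DROP (t<45-4); WM=45
i=9 t=53 v=7: → [44,55); WM=50
i=10 t=56 v=5: → [55,66); WM=53
i=11 t=55 v=2: → [55,66); WM=53
i=12 t=57 v=8: → [55,66); WM=54
i=13 t=62 v=8: → [55,66); WM=59; [44,55) fires=15

[0,11)=4 [11,22)=8 [22,33)=1 [33,44)=3 [44,55)=15 [55,66)=23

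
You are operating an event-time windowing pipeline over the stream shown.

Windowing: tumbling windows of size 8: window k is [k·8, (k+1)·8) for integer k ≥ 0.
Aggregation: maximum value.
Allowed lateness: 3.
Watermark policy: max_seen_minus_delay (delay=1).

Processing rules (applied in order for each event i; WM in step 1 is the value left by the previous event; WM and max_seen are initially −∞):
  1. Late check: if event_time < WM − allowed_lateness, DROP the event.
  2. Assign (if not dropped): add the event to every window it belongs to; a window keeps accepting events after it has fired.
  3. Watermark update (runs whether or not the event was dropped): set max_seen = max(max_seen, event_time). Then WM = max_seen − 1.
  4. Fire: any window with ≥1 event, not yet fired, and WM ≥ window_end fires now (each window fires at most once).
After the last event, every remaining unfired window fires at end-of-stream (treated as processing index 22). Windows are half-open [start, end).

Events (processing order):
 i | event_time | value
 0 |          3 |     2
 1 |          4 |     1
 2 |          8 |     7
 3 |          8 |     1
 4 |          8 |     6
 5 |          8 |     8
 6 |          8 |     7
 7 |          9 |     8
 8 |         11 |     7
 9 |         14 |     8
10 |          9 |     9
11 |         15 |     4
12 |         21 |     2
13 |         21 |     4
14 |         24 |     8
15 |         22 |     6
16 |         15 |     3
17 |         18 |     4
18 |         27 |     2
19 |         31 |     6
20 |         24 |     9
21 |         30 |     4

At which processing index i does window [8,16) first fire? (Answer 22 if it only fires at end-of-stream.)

12

i=0 t=3 v=2: → [0,8); WM=2
i=1 t=4 v=1: → [0,8); WM=3
i=2 t=8 v=7: → [8,16); WM=7
i=3 t=8 v=1: → [8,16); WM=7
i=4 t=8 v=6: → [8,16); WM=7
i=5 t=8 v=8: → [8,16); WM=7
i=6 t=8 v=7: → [8,16); WM=7
i=7 t=9 v=8: → [8,16); WM=8; [0,8) fires=2
i=8 t=11 v=7: → [8,16); WM=10
i=9 t=14 v=8: → [8,16); WM=13
i=10 t=9 v=9: DROP (t<13-3); WM=13
i=11 t=15 v=4: → [8,16); WM=14
i=12 t=21 v=2: → [16,24); WM=20; [8,16) fires=8
i=13 t=21 v=4: → [16,24); WM=20
i=14 t=24 v=8: → [24,32); WM=23
i=15 t=22 v=6: → [16,24); WM=23
i=16 t=15 v=3: DROP (t<23-3); WM=23
i=17 t=18 v=4: DROP (t<23-3); WM=23
i=18 t=27 v=2: → [24,32); WM=26; [16,24) fires=6
i=19 t=31 v=6: → [24,32); WM=30
i=20 t=24 v=9: DROP (t<30-3); WM=30
i=21 t=30 v=4: → [24,32); WM=30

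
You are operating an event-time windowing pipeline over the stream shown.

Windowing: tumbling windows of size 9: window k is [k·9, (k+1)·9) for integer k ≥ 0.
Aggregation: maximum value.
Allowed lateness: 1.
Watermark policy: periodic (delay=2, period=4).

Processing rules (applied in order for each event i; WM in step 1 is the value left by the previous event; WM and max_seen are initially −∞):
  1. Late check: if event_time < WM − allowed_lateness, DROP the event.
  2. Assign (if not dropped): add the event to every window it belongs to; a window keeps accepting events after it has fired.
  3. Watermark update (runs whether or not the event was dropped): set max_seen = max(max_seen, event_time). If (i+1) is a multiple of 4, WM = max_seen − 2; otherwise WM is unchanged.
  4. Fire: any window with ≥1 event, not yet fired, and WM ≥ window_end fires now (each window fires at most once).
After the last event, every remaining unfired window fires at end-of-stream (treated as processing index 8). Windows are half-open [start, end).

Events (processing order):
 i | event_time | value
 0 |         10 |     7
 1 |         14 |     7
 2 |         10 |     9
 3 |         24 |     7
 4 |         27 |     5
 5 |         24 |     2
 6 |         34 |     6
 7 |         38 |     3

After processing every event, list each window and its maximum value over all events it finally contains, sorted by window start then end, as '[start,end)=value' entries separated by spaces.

[9,18)=9 [18,27)=7 [27,36)=6 [36,45)=3

i=0 t=10 v=7: → [9,18); WM=−∞
i=1 t=14 v=7: → [9,18); WM=−∞
i=2 t=10 v=9: → [9,18); WM=−∞
i=3 t=24 v=7: → [18,27); WM=22; [9,18) fires=9
i=4 t=27 v=5: → [27,36); WM=22
i=5 t=24 v=2: → [18,27); WM=22
i=6 t=34 v=6: → [27,36); WM=22
i=7 t=38 v=3: → [36,45); WM=36; [18,27) fires=7 [27,36) fires=6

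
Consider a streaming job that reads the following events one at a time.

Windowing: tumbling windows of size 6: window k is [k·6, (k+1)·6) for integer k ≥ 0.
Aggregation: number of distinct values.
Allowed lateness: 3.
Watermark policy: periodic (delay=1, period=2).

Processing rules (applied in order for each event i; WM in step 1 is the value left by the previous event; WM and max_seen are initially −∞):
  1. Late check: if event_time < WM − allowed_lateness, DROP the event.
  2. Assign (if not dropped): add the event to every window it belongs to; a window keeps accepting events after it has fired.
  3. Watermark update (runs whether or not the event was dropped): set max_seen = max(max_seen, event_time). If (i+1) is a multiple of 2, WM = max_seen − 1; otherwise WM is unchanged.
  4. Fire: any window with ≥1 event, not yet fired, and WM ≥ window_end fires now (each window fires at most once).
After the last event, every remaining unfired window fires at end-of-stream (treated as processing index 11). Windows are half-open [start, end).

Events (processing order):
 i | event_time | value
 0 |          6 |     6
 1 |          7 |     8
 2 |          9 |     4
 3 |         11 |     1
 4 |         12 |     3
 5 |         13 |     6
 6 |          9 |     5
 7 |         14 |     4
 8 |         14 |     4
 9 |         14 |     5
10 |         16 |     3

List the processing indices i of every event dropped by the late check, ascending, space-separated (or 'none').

none

i=0 t=6 v=6: → [6,12); WM=−∞
i=1 t=7 v=8: → [6,12); WM=6
i=2 t=9 v=4: → [6,12); WM=6
i=3 t=11 v=1: → [6,12); WM=10
i=4 t=12 v=3: → [12,18); WM=10
i=5 t=13 v=6: → [12,18); WM=12; [6,12) fires=4
i=6 t=9 v=5: → [6,12); WM=12
i=7 t=14 v=4: → [12,18); WM=13
i=8 t=14 v=4: → [12,18); WM=13
i=9 t=14 v=5: → [12,18); WM=13
i=10 t=16 v=3: → [12,18); WM=13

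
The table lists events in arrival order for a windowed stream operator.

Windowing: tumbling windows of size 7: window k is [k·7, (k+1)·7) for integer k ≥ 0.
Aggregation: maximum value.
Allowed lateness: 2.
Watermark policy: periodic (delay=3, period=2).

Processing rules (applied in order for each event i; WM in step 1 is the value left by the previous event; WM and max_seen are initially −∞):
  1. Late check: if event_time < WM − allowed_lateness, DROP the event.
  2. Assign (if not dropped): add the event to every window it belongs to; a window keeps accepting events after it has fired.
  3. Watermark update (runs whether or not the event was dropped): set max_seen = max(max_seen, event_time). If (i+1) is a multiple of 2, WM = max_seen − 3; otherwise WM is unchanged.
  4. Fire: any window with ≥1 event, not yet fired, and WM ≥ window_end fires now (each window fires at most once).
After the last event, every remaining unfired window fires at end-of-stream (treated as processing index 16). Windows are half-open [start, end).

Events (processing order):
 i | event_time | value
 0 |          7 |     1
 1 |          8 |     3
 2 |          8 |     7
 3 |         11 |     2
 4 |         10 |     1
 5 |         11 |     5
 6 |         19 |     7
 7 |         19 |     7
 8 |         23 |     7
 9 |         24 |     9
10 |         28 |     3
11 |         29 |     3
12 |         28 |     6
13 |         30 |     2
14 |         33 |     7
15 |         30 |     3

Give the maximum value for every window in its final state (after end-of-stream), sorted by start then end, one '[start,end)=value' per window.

i=0 t=7 v=1: → [7,14); WM=−∞
i=1 t=8 v=3: → [7,14); WM=5
i=2 t=8 v=7: → [7,14); WM=5
i=3 t=11 v=2: → [7,14); WM=8
i=4 t=10 v=1: → [7,14); WM=8
i=5 t=11 v=5: → [7,14); WM=8
i=6 t=19 v=7: → [14,21); WM=8
i=7 t=19 v=7: → [14,21); WM=16; [7,14) fires=7
i=8 t=23 v=7: → [21,28); WM=16
i=9 t=24 v=9: → [21,28); WM=21; [14,21) fires=7
i=10 t=28 v=3: → [28,35); WM=21
i=11 t=29 v=3: → [28,35); WM=26
i=12 t=28 v=6: → [28,35); WM=26
i=13 t=30 v=2: → [28,35); WM=27
i=14 t=33 v=7: → [28,35); WM=27
i=15 t=30 v=3: → [28,35); WM=30; [21,28) fires=9

[7,14)=7 [14,21)=7 [21,28)=9 [28,35)=7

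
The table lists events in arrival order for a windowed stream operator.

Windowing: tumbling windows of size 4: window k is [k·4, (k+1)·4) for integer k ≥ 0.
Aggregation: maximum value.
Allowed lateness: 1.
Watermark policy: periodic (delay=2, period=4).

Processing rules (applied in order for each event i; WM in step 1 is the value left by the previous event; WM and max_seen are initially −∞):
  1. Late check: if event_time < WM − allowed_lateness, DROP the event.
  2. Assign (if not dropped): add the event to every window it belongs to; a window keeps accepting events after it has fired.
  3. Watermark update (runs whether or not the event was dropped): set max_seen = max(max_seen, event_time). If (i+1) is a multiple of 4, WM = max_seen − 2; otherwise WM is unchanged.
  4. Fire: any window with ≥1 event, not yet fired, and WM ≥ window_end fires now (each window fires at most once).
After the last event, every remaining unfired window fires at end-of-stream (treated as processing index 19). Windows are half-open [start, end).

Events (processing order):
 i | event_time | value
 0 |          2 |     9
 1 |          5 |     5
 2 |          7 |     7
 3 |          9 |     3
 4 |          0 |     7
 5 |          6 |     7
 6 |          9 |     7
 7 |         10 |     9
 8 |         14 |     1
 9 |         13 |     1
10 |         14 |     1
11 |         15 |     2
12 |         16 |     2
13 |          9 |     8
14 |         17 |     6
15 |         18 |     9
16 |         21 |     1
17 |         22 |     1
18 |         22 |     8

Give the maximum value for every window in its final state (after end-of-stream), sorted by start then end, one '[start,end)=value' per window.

[0,4)=9 [4,8)=7 [8,12)=9 [12,16)=2 [16,20)=9 [20,24)=8

i=0 t=2 v=9: → [0,4); WM=−∞
i=1 t=5 v=5: → [4,8); WM=−∞
i=2 t=7 v=7: → [4,8); WM=−∞
i=3 t=9 v=3: → [8,12); WM=7; [0,4) fires=9
i=4 t=0 v=7: DROP (t<7-1); WM=7
i=5 t=6 v=7: → [4,8); WM=7
i=6 t=9 v=7: → [8,12); WM=7
i=7 t=10 v=9: → [8,12); WM=8; [4,8) fires=7
i=8 t=14 v=1: → [12,16); WM=8
i=9 t=13 v=1: → [12,16); WM=8
i=10 t=14 v=1: → [12,16); WM=8
i=11 t=15 v=2: → [12,16); WM=13; [8,12) fires=9
i=12 t=16 v=2: → [16,20); WM=13
i=13 t=9 v=8: DROP (t<13-1); WM=13
i=14 t=17 v=6: → [16,20); WM=13
i=15 t=18 v=9: → [16,20); WM=16; [12,16) fires=2
i=16 t=21 v=1: → [20,24); WM=16
i=17 t=22 v=1: → [20,24); WM=16
i=18 t=22 v=8: → [20,24); WM=16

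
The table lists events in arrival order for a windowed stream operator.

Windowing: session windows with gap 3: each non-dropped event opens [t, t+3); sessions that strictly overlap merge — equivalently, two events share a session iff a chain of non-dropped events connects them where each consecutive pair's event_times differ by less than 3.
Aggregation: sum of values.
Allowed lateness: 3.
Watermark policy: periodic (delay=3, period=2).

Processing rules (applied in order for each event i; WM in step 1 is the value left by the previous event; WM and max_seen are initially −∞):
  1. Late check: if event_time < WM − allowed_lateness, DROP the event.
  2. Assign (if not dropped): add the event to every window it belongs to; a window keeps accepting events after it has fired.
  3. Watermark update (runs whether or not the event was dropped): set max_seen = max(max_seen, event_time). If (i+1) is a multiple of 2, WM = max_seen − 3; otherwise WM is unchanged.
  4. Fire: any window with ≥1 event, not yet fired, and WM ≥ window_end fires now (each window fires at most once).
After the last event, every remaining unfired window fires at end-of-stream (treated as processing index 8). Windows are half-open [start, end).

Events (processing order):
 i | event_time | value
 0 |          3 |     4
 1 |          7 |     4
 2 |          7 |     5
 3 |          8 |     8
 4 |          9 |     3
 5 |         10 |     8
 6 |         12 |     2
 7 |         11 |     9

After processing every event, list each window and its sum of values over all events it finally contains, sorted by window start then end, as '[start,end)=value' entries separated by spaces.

i=0 t=3 v=4: → [3,6); WM=−∞
i=1 t=7 v=4: → [7,10); WM=4
i=2 t=7 v=5: → [7,10); WM=4
i=3 t=8 v=8: → [7,11); WM=5
i=4 t=9 v=3: → [7,12); WM=5
i=5 t=10 v=8: → [7,13); WM=7
i=6 t=12 v=2: → [7,15); WM=7
i=7 t=11 v=9: → [7,15); WM=9

[3,6)=4 [7,15)=39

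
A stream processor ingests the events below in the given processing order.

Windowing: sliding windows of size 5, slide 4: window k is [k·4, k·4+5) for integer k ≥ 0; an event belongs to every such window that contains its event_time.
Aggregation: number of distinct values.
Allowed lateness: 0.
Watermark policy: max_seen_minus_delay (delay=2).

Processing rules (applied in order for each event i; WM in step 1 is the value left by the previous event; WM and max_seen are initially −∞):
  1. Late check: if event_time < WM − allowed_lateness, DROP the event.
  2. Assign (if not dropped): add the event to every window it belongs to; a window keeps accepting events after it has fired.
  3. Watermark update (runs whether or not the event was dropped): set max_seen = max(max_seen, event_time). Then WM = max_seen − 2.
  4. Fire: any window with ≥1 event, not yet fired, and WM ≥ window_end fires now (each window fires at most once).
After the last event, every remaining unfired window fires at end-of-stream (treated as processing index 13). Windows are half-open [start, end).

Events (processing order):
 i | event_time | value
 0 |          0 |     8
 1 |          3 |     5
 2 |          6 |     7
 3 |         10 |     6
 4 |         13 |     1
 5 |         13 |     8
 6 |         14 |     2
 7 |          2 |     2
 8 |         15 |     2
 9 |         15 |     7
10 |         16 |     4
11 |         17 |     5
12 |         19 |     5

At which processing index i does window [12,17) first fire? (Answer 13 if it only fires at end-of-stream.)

12

i=0 t=0 v=8: → [0,5); WM=-2
i=1 t=3 v=5: → [0,5); WM=1
i=2 t=6 v=7: → [4,9); WM=4
i=3 t=10 v=6: → [8,13); WM=8; [0,5) fires=2
i=4 t=13 v=1: → [12,17); WM=11; [4,9) fires=1
i=5 t=13 v=8: → [12,17); WM=11
i=6 t=14 v=2: → [12,17); WM=12
i=7 t=2 v=2: DROP (t<12-0); WM=12
i=8 t=15 v=2: → [12,17); WM=13; [8,13) fires=1
i=9 t=15 v=7: → [12,17); WM=13
i=10 t=16 v=4: → [16,21),[12,17); WM=14
i=11 t=17 v=5: → [16,21); WM=15
i=12 t=19 v=5: → [16,21); WM=17; [12,17) fires=5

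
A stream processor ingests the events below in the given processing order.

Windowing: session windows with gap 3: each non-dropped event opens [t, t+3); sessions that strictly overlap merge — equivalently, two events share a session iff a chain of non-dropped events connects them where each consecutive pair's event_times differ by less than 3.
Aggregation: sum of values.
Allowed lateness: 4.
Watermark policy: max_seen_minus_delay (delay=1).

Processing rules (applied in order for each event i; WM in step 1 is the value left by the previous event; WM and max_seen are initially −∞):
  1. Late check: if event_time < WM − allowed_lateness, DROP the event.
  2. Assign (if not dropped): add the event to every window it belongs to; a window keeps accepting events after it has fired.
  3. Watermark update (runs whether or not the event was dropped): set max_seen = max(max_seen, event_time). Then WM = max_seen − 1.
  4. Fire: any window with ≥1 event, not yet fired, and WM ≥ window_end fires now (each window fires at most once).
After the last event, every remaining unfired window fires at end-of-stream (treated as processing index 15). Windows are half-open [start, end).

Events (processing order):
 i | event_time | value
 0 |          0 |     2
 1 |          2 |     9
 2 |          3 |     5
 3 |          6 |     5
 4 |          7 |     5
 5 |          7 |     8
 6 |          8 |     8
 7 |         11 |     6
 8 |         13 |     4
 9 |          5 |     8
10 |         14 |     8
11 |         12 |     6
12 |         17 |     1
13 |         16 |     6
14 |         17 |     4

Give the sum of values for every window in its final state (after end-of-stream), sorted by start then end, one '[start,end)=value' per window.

[0,6)=16 [6,11)=26 [11,20)=35

i=0 t=0 v=2: → [0,3); WM=-1
i=1 t=2 v=9: → [0,5); WM=1
i=2 t=3 v=5: → [0,6); WM=2
i=3 t=6 v=5: → [6,9); WM=5
i=4 t=7 v=5: → [6,10); WM=6
i=5 t=7 v=8: → [6,10); WM=6
i=6 t=8 v=8: → [6,11); WM=7
i=7 t=11 v=6: → [11,14); WM=10
i=8 t=13 v=4: → [11,16); WM=12
i=9 t=5 v=8: DROP (t<12-4); WM=12
i=10 t=14 v=8: → [11,17); WM=13
i=11 t=12 v=6: → [11,17); WM=13
i=12 t=17 v=1: → [17,20); WM=16
i=13 t=16 v=6: → [11,20); WM=16
i=14 t=17 v=4: → [11,20); WM=16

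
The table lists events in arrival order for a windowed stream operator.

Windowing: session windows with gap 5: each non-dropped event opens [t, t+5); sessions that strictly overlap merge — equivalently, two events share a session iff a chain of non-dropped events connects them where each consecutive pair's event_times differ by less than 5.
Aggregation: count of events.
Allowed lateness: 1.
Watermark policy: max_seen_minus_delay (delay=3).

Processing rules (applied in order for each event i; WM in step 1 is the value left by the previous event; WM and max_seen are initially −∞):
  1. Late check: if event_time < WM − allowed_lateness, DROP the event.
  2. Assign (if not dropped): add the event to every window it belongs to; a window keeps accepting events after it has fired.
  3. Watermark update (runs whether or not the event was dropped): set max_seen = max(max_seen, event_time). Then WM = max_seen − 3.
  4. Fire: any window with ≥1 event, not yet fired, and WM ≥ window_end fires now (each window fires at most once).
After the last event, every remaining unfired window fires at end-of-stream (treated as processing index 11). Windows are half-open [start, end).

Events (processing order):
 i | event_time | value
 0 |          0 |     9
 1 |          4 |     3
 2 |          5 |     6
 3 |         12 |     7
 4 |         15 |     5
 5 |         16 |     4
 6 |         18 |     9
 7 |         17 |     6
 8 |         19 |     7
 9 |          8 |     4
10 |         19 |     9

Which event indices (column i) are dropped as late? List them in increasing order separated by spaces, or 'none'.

9

i=0 t=0 v=9: → [0,5); WM=-3
i=1 t=4 v=3: → [0,9); WM=1
i=2 t=5 v=6: → [0,10); WM=2
i=3 t=12 v=7: → [12,17); WM=9
i=4 t=15 v=5: → [12,20); WM=12
i=5 t=16 v=4: → [12,21); WM=13
i=6 t=18 v=9: → [12,23); WM=15
i=7 t=17 v=6: → [12,23); WM=15
i=8 t=19 v=7: → [12,24); WM=16
i=9 t=8 v=4: DROP (t<16-1); WM=16
i=10 t=19 v=9: → [12,24); WM=16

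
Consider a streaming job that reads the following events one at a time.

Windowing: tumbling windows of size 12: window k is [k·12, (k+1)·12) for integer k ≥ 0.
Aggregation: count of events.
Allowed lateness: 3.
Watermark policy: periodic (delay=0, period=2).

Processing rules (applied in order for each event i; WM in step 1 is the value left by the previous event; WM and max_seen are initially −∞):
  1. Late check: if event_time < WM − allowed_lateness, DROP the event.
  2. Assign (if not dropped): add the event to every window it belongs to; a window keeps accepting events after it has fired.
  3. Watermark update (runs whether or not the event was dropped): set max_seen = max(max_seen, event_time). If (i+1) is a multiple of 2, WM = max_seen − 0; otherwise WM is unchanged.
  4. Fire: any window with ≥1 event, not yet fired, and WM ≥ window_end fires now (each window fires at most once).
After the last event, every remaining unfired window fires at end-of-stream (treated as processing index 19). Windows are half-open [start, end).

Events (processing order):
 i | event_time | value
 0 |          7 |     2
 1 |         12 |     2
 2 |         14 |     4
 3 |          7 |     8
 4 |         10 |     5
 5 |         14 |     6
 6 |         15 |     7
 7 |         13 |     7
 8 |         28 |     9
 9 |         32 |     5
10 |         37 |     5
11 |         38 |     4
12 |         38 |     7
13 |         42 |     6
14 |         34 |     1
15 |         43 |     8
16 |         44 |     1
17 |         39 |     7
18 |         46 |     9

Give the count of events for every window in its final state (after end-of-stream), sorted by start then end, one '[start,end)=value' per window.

[0,12)=1 [12,24)=5 [24,36)=2 [36,48)=7

i=0 t=7 v=2: → [0,12); WM=−∞
i=1 t=12 v=2: → [12,24); WM=12; [0,12) fires=1
i=2 t=14 v=4: → [12,24); WM=12
i=3 t=7 v=8: DROP (t<12-3); WM=14
i=4 t=10 v=5: DROP (t<14-3); WM=14
i=5 t=14 v=6: → [12,24); WM=14
i=6 t=15 v=7: → [12,24); WM=14
i=7 t=13 v=7: → [12,24); WM=15
i=8 t=28 v=9: → [24,36); WM=15
i=9 t=32 v=5: → [24,36); WM=32; [12,24) fires=5
i=10 t=37 v=5: → [36,48); WM=32
i=11 t=38 v=4: → [36,48); WM=38; [24,36) fires=2
i=12 t=38 v=7: → [36,48); WM=38
i=13 t=42 v=6: → [36,48); WM=42
i=14 t=34 v=1: DROP (t<42-3); WM=42
i=15 t=43 v=8: → [36,48); WM=43
i=16 t=44 v=1: → [36,48); WM=43
i=17 t=39 v=7: DROP (t<43-3); WM=44
i=18 t=46 v=9: → [36,48); WM=44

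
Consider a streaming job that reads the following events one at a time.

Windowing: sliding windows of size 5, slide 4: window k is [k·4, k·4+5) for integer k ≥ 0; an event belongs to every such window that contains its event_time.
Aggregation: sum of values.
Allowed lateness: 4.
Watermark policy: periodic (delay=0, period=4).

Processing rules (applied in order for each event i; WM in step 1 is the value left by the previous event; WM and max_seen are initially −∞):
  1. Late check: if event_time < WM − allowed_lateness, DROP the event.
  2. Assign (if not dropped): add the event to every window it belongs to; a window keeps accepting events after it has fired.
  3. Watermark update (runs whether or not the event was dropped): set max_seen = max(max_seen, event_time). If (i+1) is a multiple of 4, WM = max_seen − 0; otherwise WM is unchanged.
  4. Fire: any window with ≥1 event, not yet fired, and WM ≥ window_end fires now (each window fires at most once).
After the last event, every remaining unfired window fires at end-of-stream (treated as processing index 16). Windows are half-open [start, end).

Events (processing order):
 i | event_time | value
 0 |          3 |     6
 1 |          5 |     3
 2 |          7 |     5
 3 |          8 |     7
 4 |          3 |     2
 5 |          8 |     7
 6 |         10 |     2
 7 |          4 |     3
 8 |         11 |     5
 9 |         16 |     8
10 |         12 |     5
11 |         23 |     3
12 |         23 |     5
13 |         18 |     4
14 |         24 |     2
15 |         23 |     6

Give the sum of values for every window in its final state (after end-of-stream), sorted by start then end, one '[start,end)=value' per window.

i=0 t=3 v=6: → [0,5); WM=−∞
i=1 t=5 v=3: → [4,9); WM=−∞
i=2 t=7 v=5: → [4,9); WM=−∞
i=3 t=8 v=7: → [8,13),[4,9); WM=8; [0,5) fires=6
i=4 t=3 v=2: DROP (t<8-4); WM=8
i=5 t=8 v=7: → [8,13),[4,9); WM=8
i=6 t=10 v=2: → [8,13); WM=8
i=7 t=4 v=3: → [4,9),[0,5); WM=10; [4,9) fires=25
i=8 t=11 v=5: → [8,13); WM=10
i=9 t=16 v=8: → [16,21),[12,17); WM=10
i=10 t=12 v=5: → [12,17),[8,13); WM=10
i=11 t=23 v=3: → [20,25); WM=23; [8,13) fires=26 [12,17) fires=13 [16,21) fires=8
i=12 t=23 v=5: → [20,25); WM=23
i=13 t=18 v=4: DROP (t<23-4); WM=23
i=14 t=24 v=2: → [24,29),[20,25); WM=23
i=15 t=23 v=6: → [20,25); WM=24

[0,5)=9 [4,9)=25 [8,13)=26 [12,17)=13 [16,21)=8 [20,25)=16 [24,29)=2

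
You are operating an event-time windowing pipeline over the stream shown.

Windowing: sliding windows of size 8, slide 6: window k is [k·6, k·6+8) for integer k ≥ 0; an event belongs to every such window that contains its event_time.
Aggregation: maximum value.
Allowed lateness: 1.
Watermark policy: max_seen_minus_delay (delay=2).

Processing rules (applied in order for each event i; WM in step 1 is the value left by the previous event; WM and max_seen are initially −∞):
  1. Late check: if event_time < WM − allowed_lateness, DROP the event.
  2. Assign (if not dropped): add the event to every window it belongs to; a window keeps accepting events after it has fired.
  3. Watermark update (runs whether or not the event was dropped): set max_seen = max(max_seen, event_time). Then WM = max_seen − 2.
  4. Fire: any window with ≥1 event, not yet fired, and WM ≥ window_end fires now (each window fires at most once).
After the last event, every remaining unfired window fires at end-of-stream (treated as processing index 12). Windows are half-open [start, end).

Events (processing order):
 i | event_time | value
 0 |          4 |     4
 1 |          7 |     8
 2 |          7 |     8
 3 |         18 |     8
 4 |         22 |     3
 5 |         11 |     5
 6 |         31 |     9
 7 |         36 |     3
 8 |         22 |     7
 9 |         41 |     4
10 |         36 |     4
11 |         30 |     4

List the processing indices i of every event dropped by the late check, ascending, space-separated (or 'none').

i=0 t=4 v=4: → [0,8); WM=2
i=1 t=7 v=8: → [6,14),[0,8); WM=5
i=2 t=7 v=8: → [6,14),[0,8); WM=5
i=3 t=18 v=8: → [18,26),[12,20); WM=16; [0,8) fires=8 [6,14) fires=8
i=4 t=22 v=3: → [18,26); WM=20; [12,20) fires=8
i=5 t=11 v=5: DROP (t<20-1); WM=20
i=6 t=31 v=9: → [30,38),[24,32); WM=29; [18,26) fires=8
i=7 t=36 v=3: → [36,44),[30,38); WM=34; [24,32) fires=9
i=8 t=22 v=7: DROP (t<34-1); WM=34
i=9 t=41 v=4: → [36,44); WM=39; [30,38) fires=9
i=10 t=36 v=4: DROP (t<39-1); WM=39
i=11 t=30 v=4: DROP (t<39-1); WM=39

5 8 10 11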